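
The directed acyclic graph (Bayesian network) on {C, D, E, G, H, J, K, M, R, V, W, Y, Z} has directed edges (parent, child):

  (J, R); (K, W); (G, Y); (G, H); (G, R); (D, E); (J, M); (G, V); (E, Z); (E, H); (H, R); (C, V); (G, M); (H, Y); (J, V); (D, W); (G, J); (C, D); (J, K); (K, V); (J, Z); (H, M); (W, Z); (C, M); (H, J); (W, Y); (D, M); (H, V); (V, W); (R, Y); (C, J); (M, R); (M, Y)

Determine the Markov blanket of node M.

{C, D, G, H, J, R, W, Y}

A node's Markov blanket = Pa ∪ Ch ∪ (parents of Ch other than the node itself).
Children of M: R, Y.
Parents of M: C, D, G, H, J.
Parents of each child, excluding M:
  R: G, H, J
  Y: G, H, R, W
Taking the union gives {C, D, G, H, J, R, W, Y}.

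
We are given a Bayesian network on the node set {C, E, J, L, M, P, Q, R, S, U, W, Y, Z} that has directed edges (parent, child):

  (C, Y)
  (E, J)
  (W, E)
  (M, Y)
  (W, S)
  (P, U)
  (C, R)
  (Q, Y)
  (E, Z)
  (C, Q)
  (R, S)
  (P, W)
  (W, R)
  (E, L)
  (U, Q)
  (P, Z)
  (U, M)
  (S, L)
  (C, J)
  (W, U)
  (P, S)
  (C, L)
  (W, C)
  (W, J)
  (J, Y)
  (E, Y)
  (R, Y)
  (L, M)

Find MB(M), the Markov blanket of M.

{C, E, J, L, Q, R, U, Y}

Pa(M) = {L, U}.
Children of M: Y.
Co-parents of M (other parents of its children):
  parents(Y) \ {M} = {C, E, J, Q, R}.
Union: {L, U} ∪ {Y} ∪ {C, E, J, Q, R} = {C, E, J, L, Q, R, U, Y}.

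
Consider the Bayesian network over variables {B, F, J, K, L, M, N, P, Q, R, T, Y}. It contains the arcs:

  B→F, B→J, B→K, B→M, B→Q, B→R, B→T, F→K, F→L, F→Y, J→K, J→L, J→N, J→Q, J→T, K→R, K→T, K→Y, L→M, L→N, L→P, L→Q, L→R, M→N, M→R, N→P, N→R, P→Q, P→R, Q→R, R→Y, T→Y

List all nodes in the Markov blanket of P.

A node's Markov blanket = Pa ∪ Ch ∪ (parents of Ch other than the node itself).
P has parents L, N.
P's children: Q, R.
For each child, the remaining parents (spouses of P):
  Q's other parents are B, J, L.
  parents(R) \ {P} = {B, K, L, M, N, Q}.
Union: {L, N} ∪ {Q, R} ∪ {B, J, K, L, M, N, Q} = {B, J, K, L, M, N, Q, R}.

{B, J, K, L, M, N, Q, R}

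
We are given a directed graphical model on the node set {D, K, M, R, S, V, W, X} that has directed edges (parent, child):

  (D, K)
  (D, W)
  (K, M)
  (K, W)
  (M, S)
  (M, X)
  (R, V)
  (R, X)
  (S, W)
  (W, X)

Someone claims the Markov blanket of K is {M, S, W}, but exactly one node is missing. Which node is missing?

D

K's parents: D.
Children of K: M, W.
For each child, the remaining parents (spouses of K):
  M: no additional parents.
  W also has parents D, S.
MB(K) = {D, M, S, W}.
Comparing with the claimed set, D is missing.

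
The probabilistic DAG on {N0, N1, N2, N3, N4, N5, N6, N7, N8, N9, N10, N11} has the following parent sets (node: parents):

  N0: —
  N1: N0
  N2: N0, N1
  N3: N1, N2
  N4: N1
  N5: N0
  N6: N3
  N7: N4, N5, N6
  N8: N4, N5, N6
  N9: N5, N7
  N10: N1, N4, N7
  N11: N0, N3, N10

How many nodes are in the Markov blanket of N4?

6

Children of N4: N7, N8, N10.
N4 has parent N1.
Parents of each child, excluding N4:
  parents(N7) \ {N4} = {N5, N6}.
  N8 also has parents N5, N6.
  N10 also has parents N1, N7.
MB(N4) = {N1, N5, N6, N7, N8, N10}, which has 6 nodes.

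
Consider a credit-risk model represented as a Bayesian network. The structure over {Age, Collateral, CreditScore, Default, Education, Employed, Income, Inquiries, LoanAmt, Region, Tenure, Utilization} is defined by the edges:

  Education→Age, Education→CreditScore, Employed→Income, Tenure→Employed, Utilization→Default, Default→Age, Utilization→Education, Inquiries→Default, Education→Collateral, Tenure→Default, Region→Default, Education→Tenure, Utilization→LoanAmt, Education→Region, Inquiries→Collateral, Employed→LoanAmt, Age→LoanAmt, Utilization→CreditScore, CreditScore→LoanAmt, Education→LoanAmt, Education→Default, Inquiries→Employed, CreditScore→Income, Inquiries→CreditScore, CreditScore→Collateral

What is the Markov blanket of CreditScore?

{Age, Collateral, Education, Employed, Income, Inquiries, LoanAmt, Utilization}

A node's Markov blanket = Pa ∪ Ch ∪ (parents of Ch other than the node itself).
Ch(CreditScore) = {Collateral, Income, LoanAmt}.
CreditScore has parents Education, Inquiries, Utilization.
Other parents of CreditScore's children:
  Collateral also has parents Education, Inquiries.
  Income's other parent is Employed.
  LoanAmt also has parents Age, Education, Employed, Utilization.
Union: {Education, Inquiries, Utilization} ∪ {Collateral, Income, LoanAmt} ∪ {Age, Education, Employed, Inquiries, Utilization} = {Age, Collateral, Education, Employed, Income, Inquiries, LoanAmt, Utilization}.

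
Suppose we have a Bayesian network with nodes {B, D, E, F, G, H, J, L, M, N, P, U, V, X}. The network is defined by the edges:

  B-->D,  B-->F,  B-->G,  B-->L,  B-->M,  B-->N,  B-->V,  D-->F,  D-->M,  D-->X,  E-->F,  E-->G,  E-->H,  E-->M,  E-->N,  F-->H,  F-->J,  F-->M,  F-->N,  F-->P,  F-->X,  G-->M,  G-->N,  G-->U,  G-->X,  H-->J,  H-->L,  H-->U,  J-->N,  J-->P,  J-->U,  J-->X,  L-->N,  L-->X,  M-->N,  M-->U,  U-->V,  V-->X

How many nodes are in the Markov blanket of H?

By definition, MB(H) is built from H's parents, H's children, and the co-parents of H.
H's parents: E, F.
Ch(H) = {J, L, U}.
Parents of each child, excluding H:
  parents(J) \ {H} = {F}.
  parents(L) \ {H} = {B}.
  U's other parents are G, J, M.
MB(H) = {B, E, F, G, J, L, M, U}, which has 8 nodes.

8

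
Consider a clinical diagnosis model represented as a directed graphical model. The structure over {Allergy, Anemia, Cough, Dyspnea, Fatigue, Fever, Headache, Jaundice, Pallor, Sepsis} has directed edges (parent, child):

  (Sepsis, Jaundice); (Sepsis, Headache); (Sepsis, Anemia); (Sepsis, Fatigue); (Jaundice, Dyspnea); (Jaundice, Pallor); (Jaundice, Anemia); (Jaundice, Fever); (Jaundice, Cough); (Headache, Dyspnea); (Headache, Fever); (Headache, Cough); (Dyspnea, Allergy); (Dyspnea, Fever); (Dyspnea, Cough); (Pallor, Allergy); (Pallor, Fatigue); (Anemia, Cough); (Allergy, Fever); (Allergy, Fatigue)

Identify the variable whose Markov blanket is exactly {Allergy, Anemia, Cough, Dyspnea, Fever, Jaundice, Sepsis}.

Headache

The target node must have every member of {Allergy, Anemia, Cough, Dyspnea, Fever, Jaundice, Sepsis} as a parent, child, or co-parent, and no others.
Parents of Headache: Sepsis; children: Cough, Dyspnea, Fever; co-parents: Allergy, Anemia, Dyspnea, Jaundice.
These exactly cover the given set, so the node is Headache.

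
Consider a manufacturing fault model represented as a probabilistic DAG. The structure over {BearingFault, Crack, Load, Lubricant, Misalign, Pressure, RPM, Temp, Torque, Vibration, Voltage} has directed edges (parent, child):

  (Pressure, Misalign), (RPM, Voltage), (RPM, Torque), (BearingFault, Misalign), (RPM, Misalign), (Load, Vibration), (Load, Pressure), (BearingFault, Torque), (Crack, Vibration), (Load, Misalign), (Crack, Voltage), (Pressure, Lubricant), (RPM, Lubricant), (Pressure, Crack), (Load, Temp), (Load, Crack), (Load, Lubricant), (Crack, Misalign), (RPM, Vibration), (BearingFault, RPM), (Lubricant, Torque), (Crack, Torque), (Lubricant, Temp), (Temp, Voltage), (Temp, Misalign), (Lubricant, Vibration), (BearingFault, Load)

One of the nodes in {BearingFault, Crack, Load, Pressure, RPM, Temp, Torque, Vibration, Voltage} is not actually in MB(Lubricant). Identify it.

Children of Lubricant: Temp, Torque, Vibration.
Pa(Lubricant) = {Load, Pressure, RPM}.
For each child, the remaining parents (spouses of Lubricant):
  Torque also has parents BearingFault, Crack, RPM.
  Temp's other parent is Load.
  Vibration's other parents are Crack, Load, RPM.
MB(Lubricant) = {BearingFault, Crack, Load, Pressure, RPM, Temp, Torque, Vibration}.
Voltage is neither a parent, child, nor co-parent of Lubricant, so it does not belong.

Voltage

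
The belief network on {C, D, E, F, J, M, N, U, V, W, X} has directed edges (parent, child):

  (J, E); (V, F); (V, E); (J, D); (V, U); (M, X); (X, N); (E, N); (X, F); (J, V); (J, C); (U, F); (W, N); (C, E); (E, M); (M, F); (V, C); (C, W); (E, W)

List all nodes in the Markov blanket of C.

{E, J, V, W}

Pa(C) = {J, V}.
Children of C: E, W.
For each child, the remaining parents (spouses of C):
  E also has parents J, V.
  W also has parent E.
So the Markov blanket of C is {E, J, V, W}.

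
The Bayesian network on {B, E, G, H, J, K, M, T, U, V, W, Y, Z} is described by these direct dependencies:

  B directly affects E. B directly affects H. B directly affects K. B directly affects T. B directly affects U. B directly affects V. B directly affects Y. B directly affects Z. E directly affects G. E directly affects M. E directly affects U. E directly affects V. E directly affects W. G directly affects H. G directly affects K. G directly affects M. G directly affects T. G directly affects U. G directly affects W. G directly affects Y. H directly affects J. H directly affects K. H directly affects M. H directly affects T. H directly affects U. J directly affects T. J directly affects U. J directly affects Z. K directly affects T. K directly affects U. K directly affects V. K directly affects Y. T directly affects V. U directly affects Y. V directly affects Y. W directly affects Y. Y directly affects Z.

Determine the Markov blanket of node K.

The Markov blanket of a node is its parents, its children, and the other parents of its children.
K has children T, U, V, Y.
K has parents B, G, H.
Other parents of K's children:
  parents(T) \ {K} = {B, G, H, J}.
  U also has parents B, E, G, H, J.
  V's other parents are B, E, T.
  Y also has parents B, G, U, V, W.
Union: {B, G, H} ∪ {T, U, V, Y} ∪ {B, E, G, H, J, T, U, V, W} = {B, E, G, H, J, T, U, V, W, Y}.

{B, E, G, H, J, T, U, V, W, Y}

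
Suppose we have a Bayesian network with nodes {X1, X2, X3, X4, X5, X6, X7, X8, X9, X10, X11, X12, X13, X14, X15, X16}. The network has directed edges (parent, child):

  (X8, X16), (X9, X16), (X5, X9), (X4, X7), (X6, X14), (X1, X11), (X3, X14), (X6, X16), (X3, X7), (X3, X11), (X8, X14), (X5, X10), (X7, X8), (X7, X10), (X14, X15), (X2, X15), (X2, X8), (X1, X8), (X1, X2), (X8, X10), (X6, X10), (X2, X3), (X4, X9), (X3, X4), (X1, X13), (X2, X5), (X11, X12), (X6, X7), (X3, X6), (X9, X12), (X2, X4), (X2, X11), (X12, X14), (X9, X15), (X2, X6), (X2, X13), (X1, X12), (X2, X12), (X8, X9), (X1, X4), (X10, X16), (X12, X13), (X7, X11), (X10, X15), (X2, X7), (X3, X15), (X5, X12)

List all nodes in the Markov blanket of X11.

{X1, X2, X3, X5, X7, X9, X12}

The Markov blanket of a node is its parents, its children, and the other parents of its children.
Parents of X11: X1, X2, X3, X7.
X11's children: X12.
Other parents of X11's children:
  X12's other parents are X1, X2, X5, X9.
Taking the union gives {X1, X2, X3, X5, X7, X9, X12}.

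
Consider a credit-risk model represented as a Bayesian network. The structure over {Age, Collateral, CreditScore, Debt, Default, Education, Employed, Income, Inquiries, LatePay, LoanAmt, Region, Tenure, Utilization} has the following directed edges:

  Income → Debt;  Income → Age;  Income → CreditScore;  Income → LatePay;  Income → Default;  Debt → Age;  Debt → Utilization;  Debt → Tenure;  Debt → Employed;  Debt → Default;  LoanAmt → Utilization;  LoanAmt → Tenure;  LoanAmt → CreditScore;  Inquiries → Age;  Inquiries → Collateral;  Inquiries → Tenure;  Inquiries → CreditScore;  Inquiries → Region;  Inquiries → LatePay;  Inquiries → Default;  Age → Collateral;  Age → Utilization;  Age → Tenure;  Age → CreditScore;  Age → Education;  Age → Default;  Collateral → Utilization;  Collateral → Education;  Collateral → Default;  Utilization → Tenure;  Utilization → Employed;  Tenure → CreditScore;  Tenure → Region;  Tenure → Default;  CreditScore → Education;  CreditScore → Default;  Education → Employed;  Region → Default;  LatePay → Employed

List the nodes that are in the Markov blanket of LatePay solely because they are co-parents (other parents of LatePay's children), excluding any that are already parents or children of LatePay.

{Debt, Education, Utilization}

Children of LatePay: Employed.
  Employed: Debt, Education, Utilization
Excluding nodes already adjacent to LatePay (Employed, Income, Inquiries), the co-parent-only contribution is {Debt, Education, Utilization}.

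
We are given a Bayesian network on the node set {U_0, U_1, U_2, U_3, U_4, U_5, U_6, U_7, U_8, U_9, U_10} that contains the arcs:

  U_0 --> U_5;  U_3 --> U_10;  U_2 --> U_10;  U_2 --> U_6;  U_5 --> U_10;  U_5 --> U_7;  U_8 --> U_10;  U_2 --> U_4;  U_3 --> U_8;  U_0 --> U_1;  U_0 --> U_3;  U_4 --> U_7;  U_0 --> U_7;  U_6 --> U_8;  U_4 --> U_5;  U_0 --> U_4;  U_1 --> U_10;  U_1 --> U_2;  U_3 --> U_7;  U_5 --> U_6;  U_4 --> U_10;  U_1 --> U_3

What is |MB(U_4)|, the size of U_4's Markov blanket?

U_4 has parents U_0, U_2.
Children of U_4: U_5, U_7, U_10.
Parents of each child, excluding U_4:
  parents(U_5) \ {U_4} = {U_0}.
  parents(U_7) \ {U_4} = {U_0, U_3, U_5}.
  U_10 also has parents U_1, U_2, U_3, U_5, U_8.
MB(U_4) = {U_0, U_1, U_2, U_3, U_5, U_7, U_8, U_10}, which has 8 nodes.

8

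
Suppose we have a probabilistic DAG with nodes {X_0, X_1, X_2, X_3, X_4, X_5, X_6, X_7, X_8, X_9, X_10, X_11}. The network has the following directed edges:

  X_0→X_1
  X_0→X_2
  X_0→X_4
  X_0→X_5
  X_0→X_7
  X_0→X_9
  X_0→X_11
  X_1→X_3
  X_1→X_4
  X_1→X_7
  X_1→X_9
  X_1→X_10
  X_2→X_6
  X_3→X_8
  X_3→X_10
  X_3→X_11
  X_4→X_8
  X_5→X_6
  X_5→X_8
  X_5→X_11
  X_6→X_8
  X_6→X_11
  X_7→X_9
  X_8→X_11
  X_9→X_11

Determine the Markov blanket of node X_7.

{X_0, X_1, X_9}

The Markov blanket of a node is its parents, its children, and the other parents of its children.
X_7's parents: X_0, X_1.
X_7's children: X_9.
Parents of each child, excluding X_7:
  X_9's other parents are X_0, X_1.
Union: {X_0, X_1} ∪ {X_9} ∪ {X_0, X_1} = {X_0, X_1, X_9}.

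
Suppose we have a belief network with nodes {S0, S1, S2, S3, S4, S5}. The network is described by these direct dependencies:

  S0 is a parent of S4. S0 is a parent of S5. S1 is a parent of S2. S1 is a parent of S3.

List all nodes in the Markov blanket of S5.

S5 has parent S0.
S5's children: none.
S5 has no children, so there are no co-parents.
So the Markov blanket of S5 is {S0}.

{S0}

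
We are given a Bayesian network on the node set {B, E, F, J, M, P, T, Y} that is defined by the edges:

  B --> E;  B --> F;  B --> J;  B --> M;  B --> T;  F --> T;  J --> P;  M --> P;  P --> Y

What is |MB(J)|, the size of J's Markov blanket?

3

Ch(J) = {P}.
J's parents: B.
Co-parents of J (other parents of its children):
  P also has parent M.
MB(J) = {B, M, P}, which has 3 nodes.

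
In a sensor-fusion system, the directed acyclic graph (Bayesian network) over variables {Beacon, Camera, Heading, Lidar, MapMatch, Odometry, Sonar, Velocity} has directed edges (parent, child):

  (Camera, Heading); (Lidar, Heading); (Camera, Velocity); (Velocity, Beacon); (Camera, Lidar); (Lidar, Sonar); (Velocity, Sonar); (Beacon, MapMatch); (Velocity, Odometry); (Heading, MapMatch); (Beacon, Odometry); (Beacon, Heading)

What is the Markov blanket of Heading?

{Beacon, Camera, Lidar, MapMatch}

Heading's parents: Beacon, Camera, Lidar.
Heading's children: MapMatch.
Parents of each child, excluding Heading:
  MapMatch: Beacon
MB(Heading) = {Beacon, Camera, Lidar, MapMatch}.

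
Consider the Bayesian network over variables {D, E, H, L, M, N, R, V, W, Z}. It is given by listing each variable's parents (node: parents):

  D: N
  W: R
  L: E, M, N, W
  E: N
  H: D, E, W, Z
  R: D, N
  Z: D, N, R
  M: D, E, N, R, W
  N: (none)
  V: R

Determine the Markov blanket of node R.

{D, E, M, N, V, W, Z}

By definition, MB(R) is built from R's parents, R's children, and the co-parents of R.
Children of R: M, V, W, Z.
R's parents: D, N.
Other parents of R's children:
  W has no other parent.
  V: no additional parents.
  M's other parents are D, E, N, W.
  Z's other parents are D, N.
So the Markov blanket of R is {D, E, M, N, V, W, Z}.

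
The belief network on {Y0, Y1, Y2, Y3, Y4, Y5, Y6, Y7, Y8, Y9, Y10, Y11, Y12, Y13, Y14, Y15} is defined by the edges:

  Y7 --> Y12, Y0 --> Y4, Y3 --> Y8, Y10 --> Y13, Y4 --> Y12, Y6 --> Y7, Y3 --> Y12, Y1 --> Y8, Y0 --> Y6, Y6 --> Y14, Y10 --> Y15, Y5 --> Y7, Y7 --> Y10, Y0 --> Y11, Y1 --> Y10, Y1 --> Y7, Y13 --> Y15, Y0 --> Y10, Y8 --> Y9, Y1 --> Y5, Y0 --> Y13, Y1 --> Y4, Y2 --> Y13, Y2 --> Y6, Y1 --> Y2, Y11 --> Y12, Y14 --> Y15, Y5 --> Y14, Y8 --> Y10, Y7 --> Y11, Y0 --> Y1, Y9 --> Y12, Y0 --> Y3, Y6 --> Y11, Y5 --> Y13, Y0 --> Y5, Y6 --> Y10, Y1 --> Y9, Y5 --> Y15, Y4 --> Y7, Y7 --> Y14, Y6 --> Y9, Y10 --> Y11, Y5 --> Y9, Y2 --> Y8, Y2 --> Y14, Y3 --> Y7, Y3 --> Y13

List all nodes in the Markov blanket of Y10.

{Y0, Y1, Y2, Y3, Y5, Y6, Y7, Y8, Y11, Y13, Y14, Y15}

Pa(Y10) = {Y0, Y1, Y6, Y7, Y8}.
Ch(Y10) = {Y11, Y13, Y15}.
Other parents of Y10's children:
  parents(Y11) \ {Y10} = {Y0, Y6, Y7}.
  Y13's other parents are Y0, Y2, Y3, Y5.
  Y15 also has parents Y5, Y13, Y14.
MB(Y10) = {Y0, Y1, Y2, Y3, Y5, Y6, Y7, Y8, Y11, Y13, Y14, Y15}.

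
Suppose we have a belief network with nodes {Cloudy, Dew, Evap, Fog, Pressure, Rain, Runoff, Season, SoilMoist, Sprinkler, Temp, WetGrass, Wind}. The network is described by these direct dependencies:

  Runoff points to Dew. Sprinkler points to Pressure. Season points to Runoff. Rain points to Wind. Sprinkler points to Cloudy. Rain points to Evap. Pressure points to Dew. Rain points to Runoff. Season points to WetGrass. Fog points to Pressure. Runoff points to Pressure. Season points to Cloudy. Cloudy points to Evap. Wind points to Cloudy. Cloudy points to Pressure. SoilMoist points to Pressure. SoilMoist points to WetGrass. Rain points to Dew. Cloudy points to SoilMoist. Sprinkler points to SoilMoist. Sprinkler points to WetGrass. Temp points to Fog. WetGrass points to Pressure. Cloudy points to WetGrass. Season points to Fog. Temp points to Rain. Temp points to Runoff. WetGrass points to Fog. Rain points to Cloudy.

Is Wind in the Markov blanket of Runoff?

Parents of Runoff: Rain, Season, Temp.
Ch(Runoff) = {Dew, Pressure}.
For each child, the remaining parents (spouses of Runoff):
  Pressure: Cloudy, Fog, SoilMoist, Sprinkler, WetGrass
  Dew: Pressure, Rain
MB(Runoff) = {Cloudy, Dew, Fog, Pressure, Rain, Season, SoilMoist, Sprinkler, Temp, WetGrass}; Wind is not in this set.

No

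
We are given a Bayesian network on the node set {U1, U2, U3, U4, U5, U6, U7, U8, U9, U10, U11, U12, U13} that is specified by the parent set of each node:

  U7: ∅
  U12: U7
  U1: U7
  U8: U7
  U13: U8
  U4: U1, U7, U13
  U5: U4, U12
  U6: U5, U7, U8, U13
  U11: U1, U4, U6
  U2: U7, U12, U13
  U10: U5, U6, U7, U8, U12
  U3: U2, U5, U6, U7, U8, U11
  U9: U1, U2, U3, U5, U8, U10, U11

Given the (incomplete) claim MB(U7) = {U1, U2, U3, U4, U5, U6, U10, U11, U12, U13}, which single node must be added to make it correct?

U8

By definition, MB(U7) is built from U7's parents, U7's children, and the co-parents of U7.
Parents of U7: none.
U7's children: U1, U2, U3, U4, U6, U8, U10, U12.
For each child, the remaining parents (spouses of U7):
  U12: —
  U1: —
  U8: —
  U4: U1, U13
  U6: U5, U8, U13
  U2: U12, U13
  U10: U5, U6, U8, U12
  U3: U2, U5, U6, U8, U11
MB(U7) = {U1, U2, U3, U4, U5, U6, U8, U10, U11, U12, U13}.
Comparing with the claimed set, U8 is missing.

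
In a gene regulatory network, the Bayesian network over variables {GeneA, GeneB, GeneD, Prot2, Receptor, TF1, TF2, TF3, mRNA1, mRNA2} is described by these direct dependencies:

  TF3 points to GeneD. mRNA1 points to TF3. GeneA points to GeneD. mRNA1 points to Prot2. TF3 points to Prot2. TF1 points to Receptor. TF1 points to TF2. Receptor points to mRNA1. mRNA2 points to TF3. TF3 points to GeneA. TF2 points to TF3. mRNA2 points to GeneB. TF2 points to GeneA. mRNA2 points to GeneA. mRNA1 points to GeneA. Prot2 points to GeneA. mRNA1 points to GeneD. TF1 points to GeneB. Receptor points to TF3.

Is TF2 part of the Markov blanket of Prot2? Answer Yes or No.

TF2 is a co-parent of Prot2: both are parents of GeneA.
So TF2 ∈ MB(Prot2).

Yes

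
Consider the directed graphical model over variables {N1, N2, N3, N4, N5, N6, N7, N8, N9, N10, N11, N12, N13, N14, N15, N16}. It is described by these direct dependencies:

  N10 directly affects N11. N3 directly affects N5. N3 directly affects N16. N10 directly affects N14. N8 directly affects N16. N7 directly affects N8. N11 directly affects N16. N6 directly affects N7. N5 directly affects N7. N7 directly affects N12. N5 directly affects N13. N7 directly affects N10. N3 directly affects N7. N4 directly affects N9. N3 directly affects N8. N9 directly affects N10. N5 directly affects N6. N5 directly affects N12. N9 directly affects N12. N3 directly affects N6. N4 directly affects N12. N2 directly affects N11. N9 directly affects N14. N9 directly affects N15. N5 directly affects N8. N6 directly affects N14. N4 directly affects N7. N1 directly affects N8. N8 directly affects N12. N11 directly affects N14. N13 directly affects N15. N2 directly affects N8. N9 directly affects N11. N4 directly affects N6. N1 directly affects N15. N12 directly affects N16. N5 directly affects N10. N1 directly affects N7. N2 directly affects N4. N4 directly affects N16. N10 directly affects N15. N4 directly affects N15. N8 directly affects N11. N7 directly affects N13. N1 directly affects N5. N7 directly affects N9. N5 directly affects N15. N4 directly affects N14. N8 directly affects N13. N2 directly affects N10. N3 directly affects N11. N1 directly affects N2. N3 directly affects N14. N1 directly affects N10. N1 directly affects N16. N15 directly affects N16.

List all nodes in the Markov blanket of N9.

Recall MB(v) = parents ∪ children ∪ spouses, where spouses are the other parents of v's children.
N9 has parents N4, N7.
N9 has children N10, N11, N12, N14, N15.
Parents of each child, excluding N9:
  N10 also has parents N1, N2, N5, N7.
  N11 also has parents N2, N3, N8, N10.
  N12's other parents are N4, N5, N7, N8.
  N14 also has parents N3, N4, N6, N10, N11.
  N15's other parents are N1, N4, N5, N10, N13.
MB(N9) = {N1, N2, N3, N4, N5, N6, N7, N8, N10, N11, N12, N13, N14, N15}.

{N1, N2, N3, N4, N5, N6, N7, N8, N10, N11, N12, N13, N14, N15}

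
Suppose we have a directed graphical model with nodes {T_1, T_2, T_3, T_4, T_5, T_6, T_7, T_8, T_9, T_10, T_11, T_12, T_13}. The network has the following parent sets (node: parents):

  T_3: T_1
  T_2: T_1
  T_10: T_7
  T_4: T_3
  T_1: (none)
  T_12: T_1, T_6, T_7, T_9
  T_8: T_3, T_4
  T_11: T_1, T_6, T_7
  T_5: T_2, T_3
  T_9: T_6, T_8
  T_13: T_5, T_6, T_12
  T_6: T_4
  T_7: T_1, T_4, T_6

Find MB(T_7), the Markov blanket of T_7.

T_7's parents: T_1, T_4, T_6.
T_7's children: T_10, T_11, T_12.
For each child, the remaining parents (spouses of T_7):
  T_10: —
  T_11: T_1, T_6
  T_12: T_1, T_6, T_9
MB(T_7) = {T_1, T_4, T_6, T_9, T_10, T_11, T_12}.

{T_1, T_4, T_6, T_9, T_10, T_11, T_12}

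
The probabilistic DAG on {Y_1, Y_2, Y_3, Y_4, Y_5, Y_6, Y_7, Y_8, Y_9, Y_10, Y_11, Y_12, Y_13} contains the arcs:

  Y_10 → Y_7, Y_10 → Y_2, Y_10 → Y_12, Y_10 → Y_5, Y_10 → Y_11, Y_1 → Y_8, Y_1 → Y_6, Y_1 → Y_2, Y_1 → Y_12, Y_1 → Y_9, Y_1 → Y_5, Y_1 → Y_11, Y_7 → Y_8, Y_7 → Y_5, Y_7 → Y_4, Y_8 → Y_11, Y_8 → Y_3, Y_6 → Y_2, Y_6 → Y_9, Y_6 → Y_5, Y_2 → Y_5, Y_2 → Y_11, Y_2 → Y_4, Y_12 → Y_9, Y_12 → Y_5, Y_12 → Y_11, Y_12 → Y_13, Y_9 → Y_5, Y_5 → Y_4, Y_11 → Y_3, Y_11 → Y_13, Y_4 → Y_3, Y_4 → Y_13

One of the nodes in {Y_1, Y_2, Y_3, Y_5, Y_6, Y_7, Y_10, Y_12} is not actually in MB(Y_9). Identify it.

Y_3

Y_9 has parents Y_1, Y_6, Y_12.
Ch(Y_9) = {Y_5}.
Parents of each child, excluding Y_9:
  Y_5: Y_1, Y_2, Y_6, Y_7, Y_10, Y_12
MB(Y_9) = {Y_1, Y_2, Y_5, Y_6, Y_7, Y_10, Y_12}.
Y_3 is neither a parent, child, nor co-parent of Y_9, so it does not belong.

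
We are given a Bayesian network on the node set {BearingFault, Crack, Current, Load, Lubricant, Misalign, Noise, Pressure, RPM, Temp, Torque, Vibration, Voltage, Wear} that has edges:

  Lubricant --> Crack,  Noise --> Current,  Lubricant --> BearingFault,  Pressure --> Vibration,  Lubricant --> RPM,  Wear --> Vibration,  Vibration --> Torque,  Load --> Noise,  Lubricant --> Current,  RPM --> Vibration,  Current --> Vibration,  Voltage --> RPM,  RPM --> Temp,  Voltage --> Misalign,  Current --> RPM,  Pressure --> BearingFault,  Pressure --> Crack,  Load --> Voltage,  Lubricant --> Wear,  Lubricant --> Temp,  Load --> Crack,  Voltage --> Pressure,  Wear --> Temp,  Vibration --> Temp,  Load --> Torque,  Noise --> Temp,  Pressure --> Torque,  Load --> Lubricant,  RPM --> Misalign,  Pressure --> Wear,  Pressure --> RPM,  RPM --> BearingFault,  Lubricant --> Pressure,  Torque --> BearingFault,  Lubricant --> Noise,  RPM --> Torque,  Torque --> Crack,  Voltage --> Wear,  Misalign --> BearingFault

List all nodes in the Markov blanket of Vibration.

{Current, Load, Lubricant, Noise, Pressure, RPM, Temp, Torque, Wear}

A node's Markov blanket = Pa ∪ Ch ∪ (parents of Ch other than the node itself).
Vibration has parents Current, Pressure, RPM, Wear.
Vibration's children: Temp, Torque.
Other parents of Vibration's children:
  Torque also has parents Load, Pressure, RPM.
  Temp also has parents Lubricant, Noise, RPM, Wear.
So the Markov blanket of Vibration is {Current, Load, Lubricant, Noise, Pressure, RPM, Temp, Torque, Wear}.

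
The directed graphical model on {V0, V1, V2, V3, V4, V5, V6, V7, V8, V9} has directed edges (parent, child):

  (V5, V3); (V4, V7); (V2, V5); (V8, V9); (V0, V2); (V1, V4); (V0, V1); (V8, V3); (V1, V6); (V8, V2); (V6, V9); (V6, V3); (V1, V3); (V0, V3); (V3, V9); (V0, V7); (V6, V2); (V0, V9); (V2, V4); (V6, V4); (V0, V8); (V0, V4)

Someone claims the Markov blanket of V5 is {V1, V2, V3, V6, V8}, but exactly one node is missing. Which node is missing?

Parents of V5: V2.
V5 has child V3.
Other parents of V5's children:
  parents(V3) \ {V5} = {V0, V1, V6, V8}.
MB(V5) = {V0, V1, V2, V3, V6, V8}.
Comparing with the claimed set, V0 is missing.

V0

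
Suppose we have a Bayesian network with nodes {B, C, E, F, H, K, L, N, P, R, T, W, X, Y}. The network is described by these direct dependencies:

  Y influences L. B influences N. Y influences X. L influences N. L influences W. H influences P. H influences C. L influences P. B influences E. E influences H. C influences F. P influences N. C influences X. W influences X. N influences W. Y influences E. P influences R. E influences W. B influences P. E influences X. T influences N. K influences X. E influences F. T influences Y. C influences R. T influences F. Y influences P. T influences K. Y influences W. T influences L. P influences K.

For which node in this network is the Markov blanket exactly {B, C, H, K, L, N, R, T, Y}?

P

The target node must have every member of {B, C, H, K, L, N, R, T, Y} as a parent, child, or co-parent, and no others.
Parents of P: B, H, L, Y; children: K, N, R; co-parents: B, C, L, T.
These exactly cover the given set, so the node is P.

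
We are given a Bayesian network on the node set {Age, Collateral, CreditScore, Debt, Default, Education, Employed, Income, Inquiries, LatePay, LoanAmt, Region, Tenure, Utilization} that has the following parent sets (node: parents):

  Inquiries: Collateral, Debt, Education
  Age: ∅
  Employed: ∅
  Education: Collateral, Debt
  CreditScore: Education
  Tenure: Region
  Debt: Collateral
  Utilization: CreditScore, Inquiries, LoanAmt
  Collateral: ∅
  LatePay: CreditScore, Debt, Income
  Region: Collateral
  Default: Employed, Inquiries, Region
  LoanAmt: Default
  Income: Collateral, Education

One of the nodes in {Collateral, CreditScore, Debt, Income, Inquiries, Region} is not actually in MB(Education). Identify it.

Region

Recall MB(v) = parents ∪ children ∪ spouses, where spouses are the other parents of v's children.
Education's parents: Collateral, Debt.
Children of Education: CreditScore, Income, Inquiries.
Other parents of Education's children:
  Inquiries: Collateral, Debt
  CreditScore: —
  Income: Collateral
MB(Education) = {Collateral, CreditScore, Debt, Income, Inquiries}.
Region is neither a parent, child, nor co-parent of Education, so it does not belong.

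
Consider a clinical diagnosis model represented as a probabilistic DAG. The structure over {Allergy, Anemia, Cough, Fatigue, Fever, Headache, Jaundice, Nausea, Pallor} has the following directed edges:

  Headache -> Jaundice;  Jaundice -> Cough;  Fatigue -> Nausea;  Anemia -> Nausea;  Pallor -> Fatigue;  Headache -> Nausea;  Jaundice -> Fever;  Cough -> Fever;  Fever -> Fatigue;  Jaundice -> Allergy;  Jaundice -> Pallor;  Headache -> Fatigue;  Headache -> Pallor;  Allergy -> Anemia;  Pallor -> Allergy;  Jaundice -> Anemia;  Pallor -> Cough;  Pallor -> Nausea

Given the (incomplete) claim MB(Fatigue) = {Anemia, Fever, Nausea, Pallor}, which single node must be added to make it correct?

Headache

A node's Markov blanket = Pa ∪ Ch ∪ (parents of Ch other than the node itself).
Fatigue has parents Fever, Headache, Pallor.
Fatigue has child Nausea.
Other parents of Fatigue's children:
  Nausea: Anemia, Headache, Pallor
MB(Fatigue) = {Anemia, Fever, Headache, Nausea, Pallor}.
Comparing with the claimed set, Headache is missing.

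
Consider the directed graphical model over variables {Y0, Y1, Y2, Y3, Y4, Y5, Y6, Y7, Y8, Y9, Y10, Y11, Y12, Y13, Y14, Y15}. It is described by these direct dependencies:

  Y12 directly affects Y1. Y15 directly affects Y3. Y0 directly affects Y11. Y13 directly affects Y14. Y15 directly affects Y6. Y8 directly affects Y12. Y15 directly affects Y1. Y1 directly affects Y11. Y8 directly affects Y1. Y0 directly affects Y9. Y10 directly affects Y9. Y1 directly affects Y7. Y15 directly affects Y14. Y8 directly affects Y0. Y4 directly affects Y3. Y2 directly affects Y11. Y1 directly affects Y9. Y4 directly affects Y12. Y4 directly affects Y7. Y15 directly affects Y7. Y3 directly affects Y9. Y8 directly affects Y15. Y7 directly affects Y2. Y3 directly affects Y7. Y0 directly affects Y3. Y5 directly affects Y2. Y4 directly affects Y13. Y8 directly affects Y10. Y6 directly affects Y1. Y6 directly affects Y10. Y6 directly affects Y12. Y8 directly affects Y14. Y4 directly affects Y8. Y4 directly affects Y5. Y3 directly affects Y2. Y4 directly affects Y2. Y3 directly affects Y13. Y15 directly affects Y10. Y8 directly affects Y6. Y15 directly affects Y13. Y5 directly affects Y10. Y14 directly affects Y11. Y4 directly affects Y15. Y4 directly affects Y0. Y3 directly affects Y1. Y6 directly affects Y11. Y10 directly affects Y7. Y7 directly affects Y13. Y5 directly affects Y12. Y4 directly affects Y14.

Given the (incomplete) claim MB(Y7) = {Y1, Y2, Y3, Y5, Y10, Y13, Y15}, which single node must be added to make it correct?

Y4

Recall MB(v) = parents ∪ children ∪ spouses, where spouses are the other parents of v's children.
Y7 has parents Y1, Y3, Y4, Y10, Y15.
Ch(Y7) = {Y2, Y13}.
For each child, the remaining parents (spouses of Y7):
  parents(Y13) \ {Y7} = {Y3, Y4, Y15}.
  Y2 also has parents Y3, Y4, Y5.
MB(Y7) = {Y1, Y2, Y3, Y4, Y5, Y10, Y13, Y15}.
Comparing with the claimed set, Y4 is missing.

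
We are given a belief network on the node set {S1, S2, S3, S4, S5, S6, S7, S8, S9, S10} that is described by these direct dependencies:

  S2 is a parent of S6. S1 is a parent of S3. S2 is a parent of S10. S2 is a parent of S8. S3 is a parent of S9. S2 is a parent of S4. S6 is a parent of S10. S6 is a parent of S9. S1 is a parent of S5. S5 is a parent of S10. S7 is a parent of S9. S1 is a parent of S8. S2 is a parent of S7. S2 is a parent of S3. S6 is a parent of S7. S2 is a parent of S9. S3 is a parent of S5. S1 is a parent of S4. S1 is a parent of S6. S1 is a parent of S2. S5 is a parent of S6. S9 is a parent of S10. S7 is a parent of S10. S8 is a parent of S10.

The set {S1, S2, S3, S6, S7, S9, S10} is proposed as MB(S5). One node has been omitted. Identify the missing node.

S8

Ch(S5) = {S6, S10}.
S5 has parents S1, S3.
Parents of each child, excluding S5:
  S6's other parents are S1, S2.
  S10 also has parents S2, S6, S7, S8, S9.
MB(S5) = {S1, S2, S3, S6, S7, S8, S9, S10}.
Comparing with the claimed set, S8 is missing.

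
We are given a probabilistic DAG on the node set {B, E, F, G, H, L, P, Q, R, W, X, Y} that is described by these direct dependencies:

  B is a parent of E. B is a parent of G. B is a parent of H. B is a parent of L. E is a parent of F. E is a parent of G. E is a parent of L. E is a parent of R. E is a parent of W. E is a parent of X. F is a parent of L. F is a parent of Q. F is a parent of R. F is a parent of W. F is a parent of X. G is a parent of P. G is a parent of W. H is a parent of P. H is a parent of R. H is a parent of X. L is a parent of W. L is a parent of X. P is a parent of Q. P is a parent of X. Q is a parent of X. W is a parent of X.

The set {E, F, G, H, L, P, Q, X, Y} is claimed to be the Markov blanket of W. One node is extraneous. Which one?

The Markov blanket of a node is its parents, its children, and the other parents of its children.
W has child X.
Parents of W: E, F, G, L.
Other parents of W's children:
  X: E, F, H, L, P, Q
MB(W) = {E, F, G, H, L, P, Q, X}.
Y is neither a parent, child, nor co-parent of W, so it does not belong.

Y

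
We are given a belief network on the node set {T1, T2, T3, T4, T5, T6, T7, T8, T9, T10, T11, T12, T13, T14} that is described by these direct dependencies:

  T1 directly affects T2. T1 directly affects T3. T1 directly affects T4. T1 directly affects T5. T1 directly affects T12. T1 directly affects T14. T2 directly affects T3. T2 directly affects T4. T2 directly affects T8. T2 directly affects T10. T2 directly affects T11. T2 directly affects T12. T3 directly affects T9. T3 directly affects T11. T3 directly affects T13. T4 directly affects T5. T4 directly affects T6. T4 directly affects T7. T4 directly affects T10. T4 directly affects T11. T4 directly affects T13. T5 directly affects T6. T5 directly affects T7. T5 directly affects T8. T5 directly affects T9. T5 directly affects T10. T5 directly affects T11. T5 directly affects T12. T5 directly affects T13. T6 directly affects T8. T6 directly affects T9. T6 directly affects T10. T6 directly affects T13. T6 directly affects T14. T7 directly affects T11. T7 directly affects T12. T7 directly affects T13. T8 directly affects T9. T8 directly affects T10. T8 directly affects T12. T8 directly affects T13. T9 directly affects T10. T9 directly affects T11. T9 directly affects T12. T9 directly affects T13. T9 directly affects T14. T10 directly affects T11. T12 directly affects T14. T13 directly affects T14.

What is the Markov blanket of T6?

{T1, T2, T3, T4, T5, T7, T8, T9, T10, T12, T13, T14}

Recall MB(v) = parents ∪ children ∪ spouses, where spouses are the other parents of v's children.
Parents of T6: T4, T5.
Ch(T6) = {T8, T9, T10, T13, T14}.
Other parents of T6's children:
  T8 also has parents T2, T5.
  parents(T9) \ {T6} = {T3, T5, T8}.
  parents(T10) \ {T6} = {T2, T4, T5, T8, T9}.
  T13 also has parents T3, T4, T5, T7, T8, T9.
  parents(T14) \ {T6} = {T1, T9, T12, T13}.
So the Markov blanket of T6 is {T1, T2, T3, T4, T5, T7, T8, T9, T10, T12, T13, T14}.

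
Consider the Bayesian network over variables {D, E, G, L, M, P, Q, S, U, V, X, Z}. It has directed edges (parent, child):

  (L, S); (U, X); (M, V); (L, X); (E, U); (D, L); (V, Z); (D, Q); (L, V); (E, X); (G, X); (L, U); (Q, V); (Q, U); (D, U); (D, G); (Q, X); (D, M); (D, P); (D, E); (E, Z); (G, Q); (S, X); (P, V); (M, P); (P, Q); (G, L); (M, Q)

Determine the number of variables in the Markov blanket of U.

7

Parents of U: D, E, L, Q.
Ch(U) = {X}.
Other parents of U's children:
  X: E, G, L, Q, S
MB(U) = {D, E, G, L, Q, S, X}, which has 7 nodes.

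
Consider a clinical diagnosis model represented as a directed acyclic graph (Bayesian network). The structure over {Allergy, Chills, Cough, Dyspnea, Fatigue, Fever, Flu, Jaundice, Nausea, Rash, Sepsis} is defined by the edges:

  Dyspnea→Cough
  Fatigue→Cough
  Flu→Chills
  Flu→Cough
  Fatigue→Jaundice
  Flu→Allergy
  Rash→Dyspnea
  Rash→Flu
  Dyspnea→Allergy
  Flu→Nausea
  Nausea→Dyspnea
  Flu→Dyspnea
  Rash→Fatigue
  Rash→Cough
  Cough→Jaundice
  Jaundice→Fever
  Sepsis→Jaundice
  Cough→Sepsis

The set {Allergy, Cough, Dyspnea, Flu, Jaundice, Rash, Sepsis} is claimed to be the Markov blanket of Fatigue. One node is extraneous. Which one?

A node's Markov blanket = Pa ∪ Ch ∪ (parents of Ch other than the node itself).
Ch(Fatigue) = {Cough, Jaundice}.
Parents of Fatigue: Rash.
Parents of each child, excluding Fatigue:
  Cough's other parents are Dyspnea, Flu, Rash.
  Jaundice also has parents Cough, Sepsis.
MB(Fatigue) = {Cough, Dyspnea, Flu, Jaundice, Rash, Sepsis}.
Allergy is neither a parent, child, nor co-parent of Fatigue, so it does not belong.

Allergy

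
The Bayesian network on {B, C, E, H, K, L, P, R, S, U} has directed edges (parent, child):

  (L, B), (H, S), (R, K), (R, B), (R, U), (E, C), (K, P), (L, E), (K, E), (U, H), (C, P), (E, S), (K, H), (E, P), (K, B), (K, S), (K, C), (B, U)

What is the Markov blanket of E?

{C, H, K, L, P, S}

Parents of E: K, L.
Ch(E) = {C, P, S}.
Parents of each child, excluding E:
  C also has parent K.
  S also has parents H, K.
  P's other parents are C, K.
Taking the union gives {C, H, K, L, P, S}.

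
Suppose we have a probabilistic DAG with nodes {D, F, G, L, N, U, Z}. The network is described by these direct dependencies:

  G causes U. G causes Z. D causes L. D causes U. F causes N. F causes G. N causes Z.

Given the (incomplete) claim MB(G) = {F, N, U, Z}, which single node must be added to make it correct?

By definition, MB(G) is built from G's parents, G's children, and the co-parents of G.
Ch(G) = {U, Z}.
G's parents: F.
For each child, the remaining parents (spouses of G):
  U also has parent D.
  Z also has parent N.
MB(G) = {D, F, N, U, Z}.
Comparing with the claimed set, D is missing.

D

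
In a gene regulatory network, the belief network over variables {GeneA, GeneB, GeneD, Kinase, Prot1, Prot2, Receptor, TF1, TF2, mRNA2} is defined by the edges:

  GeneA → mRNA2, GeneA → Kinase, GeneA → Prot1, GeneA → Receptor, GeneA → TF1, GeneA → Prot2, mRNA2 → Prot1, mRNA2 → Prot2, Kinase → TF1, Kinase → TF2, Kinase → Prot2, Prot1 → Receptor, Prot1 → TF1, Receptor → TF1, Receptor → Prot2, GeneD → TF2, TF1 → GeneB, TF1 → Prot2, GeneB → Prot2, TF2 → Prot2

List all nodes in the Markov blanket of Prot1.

A node's Markov blanket = Pa ∪ Ch ∪ (parents of Ch other than the node itself).
Ch(Prot1) = {Receptor, TF1}.
Pa(Prot1) = {GeneA, mRNA2}.
For each child, the remaining parents (spouses of Prot1):
  Receptor: GeneA
  TF1: GeneA, Kinase, Receptor
Union: {GeneA, mRNA2} ∪ {Receptor, TF1} ∪ {GeneA, Kinase, Receptor} = {GeneA, Kinase, Receptor, TF1, mRNA2}.

{GeneA, Kinase, Receptor, TF1, mRNA2}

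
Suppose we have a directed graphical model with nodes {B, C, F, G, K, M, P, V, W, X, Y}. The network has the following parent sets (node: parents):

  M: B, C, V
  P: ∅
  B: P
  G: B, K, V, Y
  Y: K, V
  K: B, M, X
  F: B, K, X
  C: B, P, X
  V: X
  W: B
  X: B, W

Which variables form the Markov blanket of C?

Parents of C: B, P, X.
C has child M.
For each child, the remaining parents (spouses of C):
  M: B, V
So the Markov blanket of C is {B, M, P, V, X}.

{B, M, P, V, X}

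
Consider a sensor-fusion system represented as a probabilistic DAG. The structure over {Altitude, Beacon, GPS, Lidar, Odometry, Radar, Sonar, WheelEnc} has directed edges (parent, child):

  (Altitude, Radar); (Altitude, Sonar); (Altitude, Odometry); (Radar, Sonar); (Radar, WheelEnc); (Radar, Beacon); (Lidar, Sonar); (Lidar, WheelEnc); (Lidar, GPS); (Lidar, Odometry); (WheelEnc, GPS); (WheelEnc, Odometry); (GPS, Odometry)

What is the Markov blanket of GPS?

Pa(GPS) = {Lidar, WheelEnc}.
Ch(GPS) = {Odometry}.
Other parents of GPS's children:
  Odometry: Altitude, Lidar, WheelEnc
So the Markov blanket of GPS is {Altitude, Lidar, Odometry, WheelEnc}.

{Altitude, Lidar, Odometry, WheelEnc}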